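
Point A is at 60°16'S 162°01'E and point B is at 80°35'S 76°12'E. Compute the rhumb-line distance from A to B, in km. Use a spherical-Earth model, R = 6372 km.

Δψ = ln[tan(π/4+φ₂/2)/tan(π/4+φ₁/2)] = -1.1703;  Δφ = -0.3546 rad,  Δλ = -1.4978 rad
q = Δφ/Δψ = 0.3030
d = R·√(Δφ² + q²Δλ²) = 6372·0.57591 = 3670 km

3670 km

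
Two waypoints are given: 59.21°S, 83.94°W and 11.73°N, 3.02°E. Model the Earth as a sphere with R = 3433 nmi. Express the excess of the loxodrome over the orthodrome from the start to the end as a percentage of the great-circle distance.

Great circle: σ = 1.7194 rad → d_gc = Rσ = 5902.7 nmi
Rhumb: Δφ = +1.2381, Δλ = +1.5177, Δψ = +1.4959, q = Δφ/Δψ = 0.8277 → d_rh = R√(Δφ²+q²Δλ²) = 6055.2 nmi
Excess = (6055.2 − 5902.7) / 5902.7 = 152.5 / 5902.7 = 2.58% ≈ 2.6%

2.6%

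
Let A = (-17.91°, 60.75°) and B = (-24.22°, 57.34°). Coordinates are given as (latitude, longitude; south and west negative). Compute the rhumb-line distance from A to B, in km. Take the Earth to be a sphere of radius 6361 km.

784 km

Rhumb course C = atan2(Δλ, Δψ) with Δψ = ln[tan(π/4+φ₂/2)/tan(π/4+φ₁/2)] = -0.1181, Δλ = -0.0595 → C = 206.75°
d = R·|Δφ| / |cos C| = 6361·0.11013 / 0.89301 = 784 km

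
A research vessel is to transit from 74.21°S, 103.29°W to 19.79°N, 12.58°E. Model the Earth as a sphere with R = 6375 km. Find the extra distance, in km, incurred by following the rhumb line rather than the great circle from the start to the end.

Great circle: cos σ = sin φ₁ sin φ₂ + cos φ₁ cos φ₂ cos Δλ,  σ = 2.0236 rad → d_gc = 12900.6 km
Rhumb line: Δψ = +2.3281, q = Δφ/Δψ = 0.7047, d_rh = R√(Δφ²+q²Δλ²) = 13853.8 km
Excess = 13853.8 − 12900.6 = 953.2 ≈ 953 km

953 km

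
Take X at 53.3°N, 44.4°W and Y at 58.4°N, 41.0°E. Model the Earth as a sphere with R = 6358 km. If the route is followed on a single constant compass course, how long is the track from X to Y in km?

5341 km

Rhumb course C = atan2(Δλ, Δψ) with Δψ = ln[tan(π/4+φ₂/2)/tan(π/4+φ₁/2)] = +0.1588, Δλ = +1.4905 → C = 83.92°
d = R·|Δφ| / |cos C| = 6358·0.08901 / 0.10597 = 5341 km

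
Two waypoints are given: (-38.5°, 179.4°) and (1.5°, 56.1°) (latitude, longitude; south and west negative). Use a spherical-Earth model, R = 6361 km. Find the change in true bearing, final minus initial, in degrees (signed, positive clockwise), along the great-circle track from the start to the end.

At departure: θ₁ = atan2(sin Δλ cos φ₂, cos φ₁ sin φ₂ − sin φ₁ cos φ₂ cos Δλ) = 248.97°
At arrival: θ₂ = atan2(sin Δλ cos φ₁, −cos φ₂ sin φ₁ + sin φ₂ cos φ₁ cos Δλ) = 313.05°
Δθ = θ₂ − θ₁ = +64.1°

+64.1°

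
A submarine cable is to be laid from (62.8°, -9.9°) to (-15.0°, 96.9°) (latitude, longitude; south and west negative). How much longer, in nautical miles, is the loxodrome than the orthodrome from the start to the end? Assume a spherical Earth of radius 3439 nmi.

Great circle: cos σ = sin φ₁ sin φ₂ + cos φ₁ cos φ₂ cos Δλ,  σ = 1.9367 rad → d_gc = 6660.38 nmi
Rhumb line: Δψ = -1.6840, q = Δφ/Δψ = 0.8063, d_rh = R√(Δφ²+q²Δλ²) = 6965.94 nmi
Excess = 6965.94 − 6660.38 = 305.56 ≈ 306 nmi

306 nmi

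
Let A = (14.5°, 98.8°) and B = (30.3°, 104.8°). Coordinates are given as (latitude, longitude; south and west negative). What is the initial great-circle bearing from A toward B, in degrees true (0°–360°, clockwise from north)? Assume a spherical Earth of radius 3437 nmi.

18.3°

θ = atan2( sin Δλ·cos φ₂ ,  cos φ₁ sin φ₂ − sin φ₁ cos φ₂ cos Δλ )
  = atan2(+0.0902, +0.2735) = 18.26°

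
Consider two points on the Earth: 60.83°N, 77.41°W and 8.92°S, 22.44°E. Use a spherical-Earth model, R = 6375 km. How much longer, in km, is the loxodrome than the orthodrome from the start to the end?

471 km

Great circle: cos σ = sin φ₁ sin φ₂ + cos φ₁ cos φ₂ cos Δλ,  σ = 1.7903 rad → d_gc = 11413.3 km
Rhumb line: Δψ = -1.5026, q = Δφ/Δψ = 0.8102, d_rh = R√(Δφ²+q²Δλ²) = 11884.5 km
Excess = 11884.5 − 11413.3 = 471.2 ≈ 471 km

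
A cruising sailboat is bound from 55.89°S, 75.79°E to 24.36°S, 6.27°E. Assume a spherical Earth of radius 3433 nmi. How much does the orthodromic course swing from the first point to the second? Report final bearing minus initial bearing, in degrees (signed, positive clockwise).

+49.9°

At departure: θ₁ = atan2(sin Δλ cos φ₂, cos φ₁ sin φ₂ − sin φ₁ cos φ₂ cos Δλ) = 272.19°
At arrival: θ₂ = atan2(sin Δλ cos φ₁, −cos φ₂ sin φ₁ + sin φ₂ cos φ₁ cos Δλ) = 322.04°
Δθ = θ₂ − θ₁ = +49.9°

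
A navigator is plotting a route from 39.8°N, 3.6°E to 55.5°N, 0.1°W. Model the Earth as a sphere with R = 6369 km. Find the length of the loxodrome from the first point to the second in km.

1767 km

Rhumb course C = atan2(Δλ, Δψ) with Δψ = ln[tan(π/4+φ₂/2)/tan(π/4+φ₁/2)] = +0.4112, Δλ = -0.0646 → C = 351.07°
d = R·|Δφ| / |cos C| = 6369·0.27402 / 0.98789 = 1767 km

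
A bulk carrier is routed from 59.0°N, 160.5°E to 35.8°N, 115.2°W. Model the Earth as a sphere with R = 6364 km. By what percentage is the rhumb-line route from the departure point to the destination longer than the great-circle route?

Great circle: σ = 0.9969 rad → d_gc = Rσ = 6344.4 km
Rhumb: Δφ = -0.4049, Δλ = +1.4713, Δψ = -0.6126, q = Δφ/Δψ = 0.6610 → d_rh = R√(Δφ²+q²Δλ²) = 6704.1 km
Excess = (6704.1 − 6344.4) / 6344.4 = 359.7 / 6344.4 = 5.67% ≈ 5.7%

5.7%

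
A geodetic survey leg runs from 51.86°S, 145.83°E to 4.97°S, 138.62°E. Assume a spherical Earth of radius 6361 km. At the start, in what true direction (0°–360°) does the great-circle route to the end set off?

350.2°

N = sin Δλ·cos φ₂ = -0.1250;  D = cos φ₁ sin φ₂ − sin φ₁ cos φ₂ cos Δλ = +0.7238
initial course = atan2(N, D) = 350.20°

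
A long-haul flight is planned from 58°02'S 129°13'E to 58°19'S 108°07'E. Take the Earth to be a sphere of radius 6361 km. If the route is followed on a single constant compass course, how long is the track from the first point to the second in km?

Δψ = ln[tan(π/4+φ₂/2)/tan(π/4+φ₁/2)] = -0.0094;  Δφ = -0.0049 rad,  Δλ = -0.3683 rad
q = Δφ/Δψ = 0.5273
d = R·√(Δφ² + q²Δλ²) = 6361·0.19426 = 1236 km

1236 km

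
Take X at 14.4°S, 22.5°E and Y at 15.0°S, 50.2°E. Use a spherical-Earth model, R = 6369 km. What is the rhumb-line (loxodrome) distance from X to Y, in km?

Δψ = ln[tan(π/4+φ₂/2)/tan(π/4+φ₁/2)] = -0.0108;  Δφ = -0.0105 rad,  Δλ = +0.4835 rad
q = Δφ/Δψ = 0.9673
d = R·√(Δφ² + q²Δλ²) = 6369·0.46775 = 2979 km

2979 km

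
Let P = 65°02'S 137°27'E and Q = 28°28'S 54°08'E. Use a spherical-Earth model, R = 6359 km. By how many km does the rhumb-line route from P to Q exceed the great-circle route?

376 km

Great circle: cos σ = sin φ₁ sin φ₂ + cos φ₁ cos φ₂ cos Δλ,  σ = 1.0755 rad → d_gc = 6839.1 km
Rhumb line: Δψ = +0.9892, q = Δφ/Δψ = 0.6452, d_rh = R√(Δφ²+q²Δλ²) = 7215.5 km
Excess = 7215.5 − 6839.1 = 376.4 ≈ 376 km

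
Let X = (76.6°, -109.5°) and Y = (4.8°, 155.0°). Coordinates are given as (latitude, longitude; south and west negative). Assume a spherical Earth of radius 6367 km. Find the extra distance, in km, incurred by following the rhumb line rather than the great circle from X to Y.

Great circle: cos σ = sin φ₁ sin φ₂ + cos φ₁ cos φ₂ cos Δλ,  σ = 1.5115 rad → d_gc = 9623.7 km
Rhumb line: Δψ = -2.0577, q = Δφ/Δψ = 0.6090, d_rh = R√(Δφ²+q²Δλ²) = 10268.0 km
Excess = 10268.0 − 9623.7 = 644.3 ≈ 644 km

644 km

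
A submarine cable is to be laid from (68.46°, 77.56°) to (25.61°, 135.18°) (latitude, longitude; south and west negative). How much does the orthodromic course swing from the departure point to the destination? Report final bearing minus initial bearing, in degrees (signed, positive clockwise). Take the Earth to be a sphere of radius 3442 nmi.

Initial bearing θ₁ = atan2(sin Δλ cos φ₂, cos φ₁ sin φ₂ − sin φ₁ cos φ₂ cos Δλ) = 110.88°
Final bearing θ₂ = (initial bearing from the destination back to the start) + 180° = 157.64°
Δθ = θ₂ − θ₁ = +46.8°

+46.8°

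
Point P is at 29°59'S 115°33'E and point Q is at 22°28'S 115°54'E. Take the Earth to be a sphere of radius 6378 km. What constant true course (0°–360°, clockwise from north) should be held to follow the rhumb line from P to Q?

Meridional parts: M(φ₁)=-0.5490, M(φ₂)=-0.4026 → ΔM = +0.1464;  Δλ = +0.0061 rad
tan C = Δλ / ΔM = +0.0417 → C = 2.39°

2.4°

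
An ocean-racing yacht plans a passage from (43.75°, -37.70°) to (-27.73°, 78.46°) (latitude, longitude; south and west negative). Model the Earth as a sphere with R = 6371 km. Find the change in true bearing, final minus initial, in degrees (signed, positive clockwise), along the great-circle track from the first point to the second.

Initial bearing θ₁ = atan2(sin Δλ cos φ₂, cos φ₁ sin φ₂ − sin φ₁ cos φ₂ cos Δλ) = 94.77°
Final bearing θ₂ = (initial bearing from the destination back to the start) + 180° = 125.58°
Δθ = θ₂ − θ₁ = +30.8°

+30.8°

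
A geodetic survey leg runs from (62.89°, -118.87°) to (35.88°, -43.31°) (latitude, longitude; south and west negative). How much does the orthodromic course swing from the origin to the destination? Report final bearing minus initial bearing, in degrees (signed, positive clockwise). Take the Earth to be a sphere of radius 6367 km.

+62.4°

Initial bearing θ₁ = atan2(sin Δλ cos φ₂, cos φ₁ sin φ₂ − sin φ₁ cos φ₂ cos Δλ) = 83.66°
Final bearing θ₂ = (initial bearing from the destination back to the start) + 180° = 146.01°
Δθ = θ₂ − θ₁ = +62.4°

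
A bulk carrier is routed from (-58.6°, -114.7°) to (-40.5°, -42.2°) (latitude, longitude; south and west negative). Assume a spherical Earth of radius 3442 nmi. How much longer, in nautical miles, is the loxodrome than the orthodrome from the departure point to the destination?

Great circle: cos σ = sin φ₁ sin φ₂ + cos φ₁ cos φ₂ cos Δλ,  σ = 0.8319 rad → d_gc = 2863.4 nmi
Rhumb line: Δψ = +0.4947, q = Δφ/Δψ = 0.6385, d_rh = R√(Δφ²+q²Δλ²) = 2986.0 nmi
Excess = 2986.0 − 2863.4 = 122.6 ≈ 123 nmi

123 nmi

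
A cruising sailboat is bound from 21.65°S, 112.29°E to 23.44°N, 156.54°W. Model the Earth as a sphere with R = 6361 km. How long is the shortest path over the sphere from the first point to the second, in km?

cos σ = sin φ₁ sin φ₂ + cos φ₁ cos φ₂ cos Δλ
      = sin(-21.65°)sin(23.44°) + cos(-21.65°)cos(23.44°)cos(91.17°) = -0.1642
σ = 99.449° → d = Rσ = 6361·1.73571 = 11041 km

11041 km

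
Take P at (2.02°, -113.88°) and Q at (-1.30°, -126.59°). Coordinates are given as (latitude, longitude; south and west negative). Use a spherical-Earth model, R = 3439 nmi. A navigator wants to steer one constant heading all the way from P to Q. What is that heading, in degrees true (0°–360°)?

Δψ = ln[tan(π/4+φ₂/2)/tan(π/4+φ₁/2)] = -0.0580
Δλ = -0.2218 rad (taken the short way round)
course = atan2(Δλ, Δψ) = 255.36°

255.4°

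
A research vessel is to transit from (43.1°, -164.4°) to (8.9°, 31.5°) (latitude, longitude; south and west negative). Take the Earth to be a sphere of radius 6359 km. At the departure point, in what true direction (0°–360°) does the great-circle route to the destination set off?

340.4°

θ = atan2( sin Δλ·cos φ₂ ,  cos φ₁ sin φ₂ − sin φ₁ cos φ₂ cos Δλ )
  = atan2(-0.2707, +0.7622) = 340.45°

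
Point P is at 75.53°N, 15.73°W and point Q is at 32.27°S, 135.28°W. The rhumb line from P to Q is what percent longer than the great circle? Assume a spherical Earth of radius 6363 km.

Great circle: σ = 2.2410 rad → d_gc = Rσ = 14259.7 km
Rhumb: Δφ = -1.8815, Δλ = -2.0865, Δψ = -2.6596, q = Δφ/Δψ = 0.7074 → d_rh = R√(Δφ²+q²Δλ²) = 15216.4 km
Excess = (15216.4 − 14259.7) / 14259.7 = 956.7 / 14259.7 = 6.71% ≈ 6.7%

6.7%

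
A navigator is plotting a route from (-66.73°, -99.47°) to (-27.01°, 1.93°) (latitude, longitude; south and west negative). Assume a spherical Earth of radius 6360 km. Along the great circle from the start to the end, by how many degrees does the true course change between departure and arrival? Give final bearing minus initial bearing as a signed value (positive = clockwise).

-86.9°

Initial bearing θ₁ = atan2(sin Δλ cos φ₂, cos φ₁ sin φ₂ − sin φ₁ cos φ₂ cos Δλ) = 111.34°
Final bearing θ₂ = (initial bearing from the destination back to the start) + 180° = 24.40°
Δθ = θ₂ − θ₁ = -86.9°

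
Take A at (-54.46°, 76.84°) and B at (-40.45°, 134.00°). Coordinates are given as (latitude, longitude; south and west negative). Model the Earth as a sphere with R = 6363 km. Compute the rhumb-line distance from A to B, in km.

4531 km

Rhumb course C = atan2(Δλ, Δψ) with Δψ = ln[tan(π/4+φ₂/2)/tan(π/4+φ₁/2)] = +0.3647, Δλ = +0.9976 → C = 69.92°
d = R·|Δφ| / |cos C| = 6363·0.24452 / 0.34336 = 4531 km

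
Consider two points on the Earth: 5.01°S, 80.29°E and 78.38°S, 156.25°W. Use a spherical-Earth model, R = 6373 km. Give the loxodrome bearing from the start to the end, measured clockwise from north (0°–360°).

Meridional parts: M(φ₁)=-0.0876, M(φ₂)=-2.2852 → ΔM = -2.1977;  Δλ = +2.1548 rad
tan C = Δλ / ΔM = -0.9805 → C = 135.56°

135.6°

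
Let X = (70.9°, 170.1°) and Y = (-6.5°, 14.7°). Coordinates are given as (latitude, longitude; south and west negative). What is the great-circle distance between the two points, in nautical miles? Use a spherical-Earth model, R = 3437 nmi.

cos σ = sin φ₁ sin φ₂ + cos φ₁ cos φ₂ cos Δλ
      = sin(70.90°)sin(-6.50°) + cos(70.90°)cos(-6.50°)cos(-155.40°) = -0.4026
σ = 113.739° → d = Rσ = 3437·1.98513 = 6823 nmi

6823 nmi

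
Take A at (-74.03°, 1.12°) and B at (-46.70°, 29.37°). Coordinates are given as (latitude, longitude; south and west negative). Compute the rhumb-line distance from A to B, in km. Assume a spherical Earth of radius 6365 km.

3360 km

Δψ = ln[tan(π/4+φ₂/2)/tan(π/4+φ₁/2)] = +1.0402;  Δφ = +0.4770 rad,  Δλ = +0.4931 rad
q = Δφ/Δψ = 0.4586
d = R·√(Δφ² + q²Δλ²) = 6365·0.52787 = 3360 km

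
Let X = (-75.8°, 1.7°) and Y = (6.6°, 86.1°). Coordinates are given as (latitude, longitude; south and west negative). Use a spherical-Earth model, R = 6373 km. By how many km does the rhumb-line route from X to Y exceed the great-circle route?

463 km

Great circle: cos σ = sin φ₁ sin φ₂ + cos φ₁ cos φ₂ cos Δλ,  σ = 1.6586 rad → d_gc = 10570.0 km
Rhumb line: Δψ = +2.1984, q = Δφ/Δψ = 0.6542, d_rh = R√(Δφ²+q²Δλ²) = 11032.6 km
Excess = 11032.6 − 10570.0 = 462.6 ≈ 463 km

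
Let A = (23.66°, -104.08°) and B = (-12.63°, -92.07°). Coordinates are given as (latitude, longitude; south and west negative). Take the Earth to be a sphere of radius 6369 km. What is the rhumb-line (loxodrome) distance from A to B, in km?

Rhumb course C = atan2(Δλ, Δψ) with Δψ = ln[tan(π/4+φ₂/2)/tan(π/4+φ₁/2)] = -0.6474, Δλ = +0.2096 → C = 162.06°
d = R·|Δφ| / |cos C| = 6369·0.63338 / 0.95138 = 4240 km

4240 km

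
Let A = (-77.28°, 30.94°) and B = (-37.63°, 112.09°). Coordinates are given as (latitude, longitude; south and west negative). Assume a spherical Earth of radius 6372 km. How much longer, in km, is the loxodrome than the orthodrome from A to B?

Great circle: cos σ = sin φ₁ sin φ₂ + cos φ₁ cos φ₂ cos Δλ,  σ = 0.8990 rad → d_gc = 5728.3 km
Rhumb line: Δψ = +1.4843, q = Δφ/Δψ = 0.4662, d_rh = R√(Δφ²+q²Δλ²) = 6095.0 km
Excess = 6095.0 − 5728.3 = 366.7 ≈ 367 km

367 km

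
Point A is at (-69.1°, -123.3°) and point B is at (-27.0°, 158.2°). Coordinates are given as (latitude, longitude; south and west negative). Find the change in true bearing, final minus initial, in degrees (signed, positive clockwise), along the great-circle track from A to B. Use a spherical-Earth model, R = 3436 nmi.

+66.1°

Initial bearing θ₁ = atan2(sin Δλ cos φ₂, cos φ₁ sin φ₂ − sin φ₁ cos φ₂ cos Δλ) = 270.26°
Final bearing θ₂ = (initial bearing from the destination back to the start) + 180° = 336.40°
Δθ = θ₂ − θ₁ = +66.1°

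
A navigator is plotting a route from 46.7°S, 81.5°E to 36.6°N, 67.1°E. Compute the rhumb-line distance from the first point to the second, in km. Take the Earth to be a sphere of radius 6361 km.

9360 km

Δψ = ln[tan(π/4+φ₂/2)/tan(π/4+φ₁/2)] = +1.6112;  Δφ = +1.4539 rad,  Δλ = -0.2513 rad
q = Δφ/Δψ = 0.9023
d = R·√(Δφ² + q²Δλ²) = 6361·1.47144 = 9360 km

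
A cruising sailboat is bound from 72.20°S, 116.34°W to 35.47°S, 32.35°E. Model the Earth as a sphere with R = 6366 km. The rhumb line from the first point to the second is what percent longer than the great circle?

Great circle: σ = 1.2241 rad → d_gc = Rσ = 7792.6 km
Rhumb: Δφ = +0.6411, Δλ = +2.5951, Δψ = +1.1912, q = Δφ/Δψ = 0.5382 → d_rh = R√(Δφ²+q²Δλ²) = 9782.6 km
Excess = (9782.6 − 7792.6) / 7792.6 = 1990.0 / 7792.6 = 25.54% ≈ 25.5%

25.5%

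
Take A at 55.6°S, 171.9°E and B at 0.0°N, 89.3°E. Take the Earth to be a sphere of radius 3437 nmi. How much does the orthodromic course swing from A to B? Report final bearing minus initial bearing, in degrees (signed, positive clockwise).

Initial bearing θ₁ = atan2(sin Δλ cos φ₂, cos φ₁ sin φ₂ − sin φ₁ cos φ₂ cos Δλ) = 276.12°
Final bearing θ₂ = (initial bearing from the destination back to the start) + 180° = 325.82°
Δθ = θ₂ − θ₁ = +49.7°

+49.7°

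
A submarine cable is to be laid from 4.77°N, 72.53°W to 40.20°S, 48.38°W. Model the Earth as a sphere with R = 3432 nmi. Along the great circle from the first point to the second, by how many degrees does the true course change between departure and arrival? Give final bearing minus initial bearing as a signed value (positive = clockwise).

Initial bearing θ₁ = atan2(sin Δλ cos φ₂, cos φ₁ sin φ₂ − sin φ₁ cos φ₂ cos Δλ) = 155.98°
Final bearing θ₂ = (initial bearing from the destination back to the start) + 180° = 147.92°
Δθ = θ₂ − θ₁ = -8.1°

-8.1°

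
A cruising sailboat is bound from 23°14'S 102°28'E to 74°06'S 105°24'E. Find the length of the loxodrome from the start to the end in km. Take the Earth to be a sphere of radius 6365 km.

Rhumb course C = atan2(Δλ, Δψ) with Δψ = ln[tan(π/4+φ₂/2)/tan(π/4+φ₁/2)] = -1.5515, Δλ = +0.0512 → C = 178.11°
d = R·|Δφ| / |cos C| = 6365·0.88779 / 0.99946 = 5654 km

5654 km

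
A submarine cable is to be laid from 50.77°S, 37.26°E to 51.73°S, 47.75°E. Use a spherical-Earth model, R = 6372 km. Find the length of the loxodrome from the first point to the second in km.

738 km

Rhumb course C = atan2(Δλ, Δψ) with Δψ = ln[tan(π/4+φ₂/2)/tan(π/4+φ₁/2)] = -0.0268, Δλ = +0.1831 → C = 98.32°
d = R·|Δφ| / |cos C| = 6372·0.01676 / 0.14468 = 738 km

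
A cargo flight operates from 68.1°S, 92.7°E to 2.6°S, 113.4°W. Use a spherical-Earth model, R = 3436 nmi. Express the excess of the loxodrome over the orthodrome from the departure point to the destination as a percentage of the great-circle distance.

19.8%

Great circle: σ = 1.8677 rad → d_gc = Rσ = 6417.3 nmi
Rhumb: Δφ = +1.1432, Δλ = +2.6861, Δψ = +1.5972, q = Δφ/Δψ = 0.7157 → d_rh = R√(Δφ²+q²Δλ²) = 7685.4 nmi
Excess = (7685.4 − 6417.3) / 6417.3 = 1268.1 / 6417.3 = 19.76% ≈ 19.8%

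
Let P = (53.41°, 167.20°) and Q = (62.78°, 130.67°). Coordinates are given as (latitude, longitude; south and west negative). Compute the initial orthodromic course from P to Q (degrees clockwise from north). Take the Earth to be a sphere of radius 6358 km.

N = sin Δλ·cos φ₂ = -0.2723;  D = cos φ₁ sin φ₂ − sin φ₁ cos φ₂ cos Δλ = +0.2350
initial course = atan2(N, D) = 310.79°

310.8°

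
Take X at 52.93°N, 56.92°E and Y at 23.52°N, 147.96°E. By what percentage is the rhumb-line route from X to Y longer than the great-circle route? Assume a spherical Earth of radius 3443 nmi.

Great circle: σ = 1.2573 rad → d_gc = Rσ = 4328.9 nmi
Rhumb: Δφ = -0.5133, Δλ = +1.5889, Δψ = -0.6703, q = Δφ/Δψ = 0.7658 → d_rh = R√(Δφ²+q²Δλ²) = 4547.1 nmi
Excess = (4547.1 − 4328.9) / 4328.9 = 218.2 / 4328.9 = 5.04% ≈ 5.0%

5.0%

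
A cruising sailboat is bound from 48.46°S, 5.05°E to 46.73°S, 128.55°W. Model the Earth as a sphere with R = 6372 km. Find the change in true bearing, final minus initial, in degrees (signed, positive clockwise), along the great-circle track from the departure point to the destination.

At departure: θ₁ = atan2(sin Δλ cos φ₂, cos φ₁ sin φ₂ − sin φ₁ cos φ₂ cos Δλ) = 210.68°
At arrival: θ₂ = atan2(sin Δλ cos φ₁, −cos φ₂ sin φ₁ + sin φ₂ cos φ₁ cos Δλ) = 330.42°
Δθ = θ₂ − θ₁ = +119.7°

+119.7°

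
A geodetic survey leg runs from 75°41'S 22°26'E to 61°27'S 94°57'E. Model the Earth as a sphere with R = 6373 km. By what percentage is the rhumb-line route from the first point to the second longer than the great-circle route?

6.1%

Great circle: σ = 0.4808 rad → d_gc = Rσ = 3064.1 km
Rhumb: Δφ = +0.2484, Δλ = +1.2657, Δψ = +0.7060, q = Δφ/Δψ = 0.3519 → d_rh = R√(Δφ²+q²Δλ²) = 3249.8 km
Excess = (3249.8 − 3064.1) / 3064.1 = 185.7 / 3064.1 = 6.06% ≈ 6.1%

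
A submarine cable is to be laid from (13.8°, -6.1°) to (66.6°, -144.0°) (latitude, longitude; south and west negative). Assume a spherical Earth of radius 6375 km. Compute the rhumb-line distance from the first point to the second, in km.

12137 km

Rhumb course C = atan2(Δλ, Δψ) with Δψ = ln[tan(π/4+φ₂/2)/tan(π/4+φ₁/2)] = +1.3314, Δλ = -2.4068 → C = 298.95°
d = R·|Δφ| / |cos C| = 6375·0.92153 / 0.48405 = 12137 km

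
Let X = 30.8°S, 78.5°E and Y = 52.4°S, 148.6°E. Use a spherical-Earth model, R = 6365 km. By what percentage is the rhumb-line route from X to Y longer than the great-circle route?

3.1%

Great circle: σ = 0.9471 rad → d_gc = Rσ = 6028.0 km
Rhumb: Δφ = -0.3770, Δλ = +1.2235, Δψ = -0.5121, q = Δφ/Δψ = 0.7362 → d_rh = R√(Δφ²+q²Δλ²) = 6215.2 km
Excess = (6215.2 − 6028.0) / 6028.0 = 187.2 / 6028.0 = 3.11% ≈ 3.1%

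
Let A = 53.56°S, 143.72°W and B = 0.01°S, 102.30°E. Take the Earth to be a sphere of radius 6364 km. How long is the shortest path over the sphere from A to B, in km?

11547 km

cos σ = sin φ₁ sin φ₂ + cos φ₁ cos φ₂ cos Δλ
      = sin(-53.56°)sin(-0.01°) + cos(-53.56°)cos(-0.01°)cos(-113.98°) = -0.2413
σ = 103.961° → d = Rσ = 6364·1.81446 = 11547 km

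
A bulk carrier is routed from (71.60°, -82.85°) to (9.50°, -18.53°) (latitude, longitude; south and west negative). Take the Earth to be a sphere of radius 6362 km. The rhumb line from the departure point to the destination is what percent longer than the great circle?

2.7%

Great circle: σ = 1.2750 rad → d_gc = Rσ = 8111.4 km
Rhumb: Δφ = -1.0838, Δλ = +1.1226, Δψ = -1.6538, q = Δφ/Δψ = 0.6554 → d_rh = R√(Δφ²+q²Δλ²) = 8334.0 km
Excess = (8334.0 − 8111.4) / 8111.4 = 222.6 / 8111.4 = 2.74% ≈ 2.7%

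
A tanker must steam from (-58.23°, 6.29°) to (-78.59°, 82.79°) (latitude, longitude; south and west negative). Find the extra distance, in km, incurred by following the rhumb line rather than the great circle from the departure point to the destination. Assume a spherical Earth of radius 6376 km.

229 km

Great circle: cos σ = sin φ₁ sin φ₂ + cos φ₁ cos φ₂ cos Δλ,  σ = 0.5401 rad → d_gc = 3443.4 km
Rhumb line: Δψ = -1.0468, q = Δφ/Δψ = 0.3395, d_rh = R√(Δφ²+q²Δλ²) = 3672.1 km
Excess = 3672.1 − 3443.4 = 228.7 ≈ 229 km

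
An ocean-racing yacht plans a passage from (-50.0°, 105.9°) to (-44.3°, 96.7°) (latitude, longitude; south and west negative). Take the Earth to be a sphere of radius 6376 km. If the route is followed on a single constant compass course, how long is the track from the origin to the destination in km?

941 km

Δψ = ln[tan(π/4+φ₂/2)/tan(π/4+φ₁/2)] = +0.1465;  Δφ = +0.0995 rad,  Δλ = -0.1606 rad
q = Δφ/Δψ = 0.6791
d = R·√(Δφ² + q²Δλ²) = 6376·0.14761 = 941 km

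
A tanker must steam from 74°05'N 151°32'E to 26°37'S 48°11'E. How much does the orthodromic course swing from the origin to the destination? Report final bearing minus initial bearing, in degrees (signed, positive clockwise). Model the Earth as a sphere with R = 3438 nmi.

At departure: θ₁ = atan2(sin Δλ cos φ₂, cos φ₁ sin φ₂ − sin φ₁ cos φ₂ cos Δλ) = 274.97°
At arrival: θ₂ = atan2(sin Δλ cos φ₁, −cos φ₂ sin φ₁ + sin φ₂ cos φ₁ cos Δλ) = 197.79°
Δθ = θ₂ − θ₁ = -77.2°

-77.2°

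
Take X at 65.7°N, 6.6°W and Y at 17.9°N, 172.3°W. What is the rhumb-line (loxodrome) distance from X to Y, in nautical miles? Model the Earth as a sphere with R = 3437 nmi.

7387 nmi

Rhumb course C = atan2(Δλ, Δψ) with Δψ = ln[tan(π/4+φ₂/2)/tan(π/4+φ₁/2)] = -1.2181, Δλ = -2.8920 → C = 247.16°
d = R·|Δφ| / |cos C| = 3437·0.83427 / 0.38818 = 7387 nmi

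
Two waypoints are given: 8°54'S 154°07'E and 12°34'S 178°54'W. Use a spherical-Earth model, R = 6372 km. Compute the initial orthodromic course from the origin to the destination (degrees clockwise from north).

N = sin Δλ·cos φ₂ = +0.4429;  D = cos φ₁ sin φ₂ − sin φ₁ cos φ₂ cos Δλ = -0.0804
initial course = atan2(N, D) = 100.29°

100.3°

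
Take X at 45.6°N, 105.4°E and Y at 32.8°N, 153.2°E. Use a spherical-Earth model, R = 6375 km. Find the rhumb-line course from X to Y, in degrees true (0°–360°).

109.1°

Δψ = ln[tan(π/4+φ₂/2)/tan(π/4+φ₁/2)] = -0.2897
Δλ = +0.8343 rad (taken the short way round)
course = atan2(Δλ, Δψ) = 109.15°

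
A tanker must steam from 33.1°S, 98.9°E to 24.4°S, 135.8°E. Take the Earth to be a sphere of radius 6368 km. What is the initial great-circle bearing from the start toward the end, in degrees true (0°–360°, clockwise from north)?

84.6°

N = sin Δλ·cos φ₂ = +0.5468;  D = cos φ₁ sin φ₂ − sin φ₁ cos φ₂ cos Δλ = +0.0516
initial course = atan2(N, D) = 84.61°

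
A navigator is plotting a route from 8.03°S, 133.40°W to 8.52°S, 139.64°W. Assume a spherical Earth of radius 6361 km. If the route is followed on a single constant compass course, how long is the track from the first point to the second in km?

688 km

Rhumb course C = atan2(Δλ, Δψ) with Δψ = ln[tan(π/4+φ₂/2)/tan(π/4+φ₁/2)] = -0.0086, Δλ = -0.1089 → C = 265.46°
d = R·|Δφ| / |cos C| = 6361·0.00855 / 0.07910 = 688 km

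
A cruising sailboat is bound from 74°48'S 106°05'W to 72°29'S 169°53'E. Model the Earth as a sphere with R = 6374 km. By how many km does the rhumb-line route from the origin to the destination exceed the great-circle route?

Great circle: cos σ = sin φ₁ sin φ₂ + cos φ₁ cos φ₂ cos Δλ,  σ = 0.3805 rad → d_gc = 2425.4 km
Rhumb line: Δψ = +0.1438, q = Δφ/Δψ = 0.2812, d_rh = R√(Δφ²+q²Δλ²) = 2641.2 km
Excess = 2641.2 − 2425.4 = 215.8 ≈ 216 km

216 km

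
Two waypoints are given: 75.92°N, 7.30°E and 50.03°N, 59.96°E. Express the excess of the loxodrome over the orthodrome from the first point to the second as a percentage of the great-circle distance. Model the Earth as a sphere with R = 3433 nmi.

2.8%

Great circle: σ = 0.5769 rad → d_gc = Rσ = 1980.6 nmi
Rhumb: Δφ = -0.4519, Δλ = +0.9191, Δψ = -1.0801, q = Δφ/Δψ = 0.4184 → d_rh = R√(Δφ²+q²Δλ²) = 2036.9 nmi
Excess = (2036.9 − 1980.6) / 1980.6 = 56.3 / 1980.6 = 2.84% ≈ 2.8%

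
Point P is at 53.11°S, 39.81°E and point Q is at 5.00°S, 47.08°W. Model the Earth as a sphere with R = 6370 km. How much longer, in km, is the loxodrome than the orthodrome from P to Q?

Great circle: cos σ = sin φ₁ sin φ₂ + cos φ₁ cos φ₂ cos Δλ,  σ = 1.4685 rad → d_gc = 9354.1 km
Rhumb line: Δψ = +1.0107, q = Δφ/Δψ = 0.8308, d_rh = R√(Δφ²+q²Δλ²) = 9645.0 km
Excess = 9645.0 − 9354.1 = 290.9 ≈ 291 km

291 km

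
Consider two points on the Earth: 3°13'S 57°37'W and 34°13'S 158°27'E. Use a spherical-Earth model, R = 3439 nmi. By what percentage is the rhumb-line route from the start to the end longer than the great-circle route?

6.4%

Great circle: σ = 2.2599 rad → d_gc = Rσ = 7771.7 nmi
Rhumb: Δφ = -0.5411, Δλ = -2.5121, Δψ = -0.5801, q = Δφ/Δψ = 0.9328 → d_rh = R√(Δφ²+q²Δλ²) = 8270.3 nmi
Excess = (8270.3 − 7771.7) / 7771.7 = 498.6 / 7771.7 = 6.42% ≈ 6.4%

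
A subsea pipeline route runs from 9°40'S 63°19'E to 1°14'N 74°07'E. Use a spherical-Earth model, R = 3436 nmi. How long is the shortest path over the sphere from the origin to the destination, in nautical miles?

Haversine: a = sin²(Δφ/2)+cos φ₁ cos φ₂ sin²(Δλ/2) = 0.01775;  σ = 2·atan2(√a,√(1−a))
σ = 15.312° → d = Rσ = 3436·0.26725 = 918 nmi

918 nmi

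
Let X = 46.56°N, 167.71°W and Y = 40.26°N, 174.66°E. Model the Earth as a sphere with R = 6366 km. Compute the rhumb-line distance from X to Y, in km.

Δψ = ln[tan(π/4+φ₂/2)/tan(π/4+φ₁/2)] = -0.1516;  Δφ = -0.1100 rad,  Δλ = -0.3077 rad
q = Δφ/Δψ = 0.7254
d = R·√(Δφ² + q²Δλ²) = 6366·0.24883 = 1584 km

1584 km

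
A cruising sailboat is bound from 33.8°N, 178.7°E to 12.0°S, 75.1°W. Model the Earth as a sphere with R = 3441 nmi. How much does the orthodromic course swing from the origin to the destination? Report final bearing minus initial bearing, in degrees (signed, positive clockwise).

Initial bearing θ₁ = atan2(sin Δλ cos φ₂, cos φ₁ sin φ₂ − sin φ₁ cos φ₂ cos Δλ) = 91.28°
Final bearing θ₂ = (initial bearing from the destination back to the start) + 180° = 121.86°
Δθ = θ₂ − θ₁ = +30.6°

+30.6°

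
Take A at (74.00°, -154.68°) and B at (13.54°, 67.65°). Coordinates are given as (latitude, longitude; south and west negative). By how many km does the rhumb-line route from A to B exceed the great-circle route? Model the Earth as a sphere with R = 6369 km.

1697 km

Great circle: cos σ = sin φ₁ sin φ₂ + cos φ₁ cos φ₂ cos Δλ,  σ = 1.5438 rad → d_gc = 9832.8 km
Rhumb line: Δψ = -1.7237, q = Δφ/Δψ = 0.6122, d_rh = R√(Δφ²+q²Δλ²) = 11529.8 km
Excess = 11529.8 − 9832.8 = 1697.0 ≈ 1697 km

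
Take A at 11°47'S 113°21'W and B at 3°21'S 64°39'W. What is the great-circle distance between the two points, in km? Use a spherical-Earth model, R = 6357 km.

5429 km

Haversine: a = sin²(Δφ/2)+cos φ₁ cos φ₂ sin²(Δλ/2) = 0.17154;  σ = 2·atan2(√a,√(1−a))
σ = 48.934° → d = Rσ = 6357·0.85407 = 5429 km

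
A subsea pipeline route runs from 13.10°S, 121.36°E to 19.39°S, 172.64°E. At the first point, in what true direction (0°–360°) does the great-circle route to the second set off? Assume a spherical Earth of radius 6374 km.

N = sin Δλ·cos φ₂ = +0.7360;  D = cos φ₁ sin φ₂ − sin φ₁ cos φ₂ cos Δλ = -0.1896
initial course = atan2(N, D) = 104.45°

104.4°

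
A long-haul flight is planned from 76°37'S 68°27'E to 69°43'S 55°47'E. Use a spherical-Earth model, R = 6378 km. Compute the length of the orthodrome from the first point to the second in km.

Haversine: a = sin²(Δφ/2)+cos φ₁ cos φ₂ sin²(Δλ/2) = 0.00460;  σ = 2·atan2(√a,√(1−a))
σ = 7.776° → d = Rσ = 6378·0.13572 = 866 km

866 km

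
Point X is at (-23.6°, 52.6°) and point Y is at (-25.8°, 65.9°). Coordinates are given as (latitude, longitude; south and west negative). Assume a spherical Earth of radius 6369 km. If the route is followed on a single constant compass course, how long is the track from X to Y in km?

1365 km

Δψ = ln[tan(π/4+φ₂/2)/tan(π/4+φ₁/2)] = -0.0423;  Δφ = -0.0384 rad,  Δλ = +0.2321 rad
q = Δφ/Δψ = 0.9084
d = R·√(Δφ² + q²Δλ²) = 6369·0.21434 = 1365 km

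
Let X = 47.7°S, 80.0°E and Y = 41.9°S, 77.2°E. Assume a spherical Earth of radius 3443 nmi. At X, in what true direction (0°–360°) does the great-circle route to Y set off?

θ = atan2( sin Δλ·cos φ₂ ,  cos φ₁ sin φ₂ − sin φ₁ cos φ₂ cos Δλ )
  = atan2(-0.0364, +0.1004) = 340.09°

340.1°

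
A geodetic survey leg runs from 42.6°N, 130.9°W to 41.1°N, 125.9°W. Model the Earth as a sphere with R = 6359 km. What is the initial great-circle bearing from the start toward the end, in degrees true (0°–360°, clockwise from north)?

N = sin Δλ·cos φ₂ = +0.0657;  D = cos φ₁ sin φ₂ − sin φ₁ cos φ₂ cos Δλ = -0.0242
initial course = atan2(N, D) = 110.25°

110.3°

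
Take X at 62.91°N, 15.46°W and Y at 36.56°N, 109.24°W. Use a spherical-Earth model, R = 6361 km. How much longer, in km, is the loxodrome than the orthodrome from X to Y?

Great circle: cos σ = sin φ₁ sin φ₂ + cos φ₁ cos φ₂ cos Δλ,  σ = 1.0400 rad → d_gc = 6615.6 km
Rhumb line: Δψ = -0.7369, q = Δφ/Δψ = 0.6241, d_rh = R√(Δφ²+q²Δλ²) = 7125.6 km
Excess = 7125.6 − 6615.6 = 510.0 ≈ 510 km

510 km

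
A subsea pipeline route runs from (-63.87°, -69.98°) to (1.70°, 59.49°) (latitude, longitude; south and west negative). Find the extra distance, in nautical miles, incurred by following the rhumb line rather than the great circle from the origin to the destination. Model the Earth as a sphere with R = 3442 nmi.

Great circle: cos σ = sin φ₁ sin φ₂ + cos φ₁ cos φ₂ cos Δλ,  σ = 1.8823 rad → d_gc = 6478.8 nmi
Rhumb line: Δψ = +1.4904, q = Δφ/Δψ = 0.7678, d_rh = R√(Δφ²+q²Δλ²) = 7154.2 nmi
Excess = 7154.2 − 6478.8 = 675.4 ≈ 675 nmi

675 nmi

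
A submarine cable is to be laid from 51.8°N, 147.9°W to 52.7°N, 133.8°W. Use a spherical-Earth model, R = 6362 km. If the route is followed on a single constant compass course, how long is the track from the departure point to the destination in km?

964 km

Δψ = ln[tan(π/4+φ₂/2)/tan(π/4+φ₁/2)] = +0.0257;  Δφ = +0.0157 rad,  Δλ = +0.2461 rad
q = Δφ/Δψ = 0.6122
d = R·√(Δφ² + q²Δλ²) = 6362·0.15147 = 964 km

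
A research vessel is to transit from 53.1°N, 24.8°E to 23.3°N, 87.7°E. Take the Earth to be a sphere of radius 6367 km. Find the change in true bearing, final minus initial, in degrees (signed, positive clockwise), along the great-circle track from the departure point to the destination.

+42.7°

At departure: θ₁ = atan2(sin Δλ cos φ₂, cos φ₁ sin φ₂ − sin φ₁ cos φ₂ cos Δλ) = 96.77°
At arrival: θ₂ = atan2(sin Δλ cos φ₁, −cos φ₂ sin φ₁ + sin φ₂ cos φ₁ cos Δλ) = 139.52°
Δθ = θ₂ − θ₁ = +42.7°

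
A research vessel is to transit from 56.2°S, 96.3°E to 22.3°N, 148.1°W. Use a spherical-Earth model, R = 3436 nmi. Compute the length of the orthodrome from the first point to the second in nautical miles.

7348 nmi

Haversine: a = sin²(Δφ/2)+cos φ₁ cos φ₂ sin²(Δλ/2) = 0.76886;  σ = 2·atan2(√a,√(1−a))
σ = 122.528° → d = Rσ = 3436·2.13852 = 7348 nmi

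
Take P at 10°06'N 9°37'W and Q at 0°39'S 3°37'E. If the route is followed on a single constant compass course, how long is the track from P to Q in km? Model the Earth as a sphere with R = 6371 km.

1890 km

Δψ = ln[tan(π/4+φ₂/2)/tan(π/4+φ₁/2)] = -0.1885;  Δφ = -0.1876 rad,  Δλ = +0.2310 rad
q = Δφ/Δψ = 0.9951
d = R·√(Δφ² + q²Δλ²) = 6371·0.29669 = 1890 km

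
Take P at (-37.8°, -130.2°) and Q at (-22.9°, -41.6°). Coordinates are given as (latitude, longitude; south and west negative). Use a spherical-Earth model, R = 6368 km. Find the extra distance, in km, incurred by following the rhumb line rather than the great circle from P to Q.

265 km

Great circle: cos σ = sin φ₁ sin φ₂ + cos φ₁ cos φ₂ cos Δλ,  σ = 1.3116 rad → d_gc = 8352.4 km
Rhumb line: Δψ = +0.3028, q = Δφ/Δψ = 0.8588, d_rh = R√(Δφ²+q²Δλ²) = 8617.8 km
Excess = 8617.8 − 8352.4 = 265.4 ≈ 265 km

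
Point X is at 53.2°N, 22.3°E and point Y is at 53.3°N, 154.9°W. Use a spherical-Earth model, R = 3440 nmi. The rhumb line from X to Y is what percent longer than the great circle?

Great circle: σ = 1.2824 rad → d_gc = Rσ = 4411.4 nmi
Rhumb: Δφ = +0.0017, Δλ = -3.0927, Δψ = +0.0029, q = Δφ/Δψ = 0.5983 → d_rh = R√(Δφ²+q²Δλ²) = 6365.6 nmi
Excess = (6365.6 − 4411.4) / 4411.4 = 1954.2 / 4411.4 = 44.30% ≈ 44.3%

44.3%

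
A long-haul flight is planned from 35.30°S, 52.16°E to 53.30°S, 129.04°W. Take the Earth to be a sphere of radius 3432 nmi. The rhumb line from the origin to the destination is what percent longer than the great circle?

39.7%

Great circle: σ = 1.5951 rad → d_gc = Rσ = 5474.5 nmi
Rhumb: Δφ = -0.3142, Δλ = +3.1206, Δψ = -0.4443, q = Δφ/Δψ = 0.7071 → d_rh = R√(Δφ²+q²Δλ²) = 7648.9 nmi
Excess = (7648.9 − 5474.5) / 5474.5 = 2174.4 / 5474.5 = 39.72% ≈ 39.7%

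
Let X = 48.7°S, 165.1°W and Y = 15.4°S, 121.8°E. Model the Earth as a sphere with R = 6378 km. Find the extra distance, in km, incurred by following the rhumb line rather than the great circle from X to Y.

173 km

Great circle: cos σ = sin φ₁ sin φ₂ + cos φ₁ cos φ₂ cos Δλ,  σ = 1.1762 rad → d_gc = 7501.5 km
Rhumb line: Δψ = +0.7038, q = Δφ/Δψ = 0.8258, d_rh = R√(Δφ²+q²Δλ²) = 7674.6 km
Excess = 7674.6 − 7501.5 = 173.1 ≈ 173 km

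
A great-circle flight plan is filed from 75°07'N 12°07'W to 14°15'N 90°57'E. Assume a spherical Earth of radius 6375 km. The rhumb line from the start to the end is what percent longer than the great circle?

8.7%

Great circle: σ = 1.3882 rad → d_gc = Rσ = 8849.6 km
Rhumb: Δφ = -1.0623, Δλ = +1.7989, Δψ = -1.7842, q = Δφ/Δψ = 0.5954 → d_rh = R√(Δφ²+q²Δλ²) = 9617.0 km
Excess = (9617.0 − 8849.6) / 8849.6 = 767.4 / 8849.6 = 8.67% ≈ 8.7%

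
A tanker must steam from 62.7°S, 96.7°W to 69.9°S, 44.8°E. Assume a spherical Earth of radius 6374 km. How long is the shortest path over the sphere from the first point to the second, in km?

cos σ = sin φ₁ sin φ₂ + cos φ₁ cos φ₂ cos Δλ
      = sin(-62.70°)sin(-69.90°) + cos(-62.70°)cos(-69.90°)cos(141.50°) = 0.7111
σ = 44.672° → d = Rσ = 6374·0.77968 = 4970 km

4970 km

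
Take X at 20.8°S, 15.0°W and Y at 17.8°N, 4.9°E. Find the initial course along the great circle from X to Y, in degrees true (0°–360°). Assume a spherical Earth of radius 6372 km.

N = sin Δλ·cos φ₂ = +0.3241;  D = cos φ₁ sin φ₂ − sin φ₁ cos φ₂ cos Δλ = +0.6037
initial course = atan2(N, D) = 28.23°

28.2°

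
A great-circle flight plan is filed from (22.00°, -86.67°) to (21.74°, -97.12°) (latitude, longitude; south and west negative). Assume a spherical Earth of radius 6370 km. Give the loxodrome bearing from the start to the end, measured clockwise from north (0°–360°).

268.5°

Meridional parts: M(φ₁)=+0.3938, M(φ₂)=+0.3889 → ΔM = -0.0049;  Δλ = -0.1824 rad
tan C = Δλ / ΔM = +37.2997 → C = 268.46°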